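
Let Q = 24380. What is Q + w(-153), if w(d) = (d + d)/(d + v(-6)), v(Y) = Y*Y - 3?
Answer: 487651/20 ≈ 24383.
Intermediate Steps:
v(Y) = -3 + Y**2 (v(Y) = Y**2 - 3 = -3 + Y**2)
w(d) = 2*d/(33 + d) (w(d) = (d + d)/(d + (-3 + (-6)**2)) = (2*d)/(d + (-3 + 36)) = (2*d)/(d + 33) = (2*d)/(33 + d) = 2*d/(33 + d))
Q + w(-153) = 24380 + 2*(-153)/(33 - 153) = 24380 + 2*(-153)/(-120) = 24380 + 2*(-153)*(-1/120) = 24380 + 51/20 = 487651/20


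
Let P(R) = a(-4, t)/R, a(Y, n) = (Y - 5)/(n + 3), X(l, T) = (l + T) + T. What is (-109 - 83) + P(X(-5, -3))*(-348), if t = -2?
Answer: -5244/11 ≈ -476.73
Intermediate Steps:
X(l, T) = l + 2*T (X(l, T) = (T + l) + T = l + 2*T)
a(Y, n) = (-5 + Y)/(3 + n)
P(R) = -9/R (P(R) = ((-5 - 4)/(3 - 2))/R = (-9/1)/R = (1*(-9))/R = -9/R)
(-109 - 83) + P(X(-5, -3))*(-348) = (-109 - 83) - 9/(-5 + 2*(-3))*(-348) = -192 - 9/(-5 - 6)*(-348) = -192 - 9/(-11)*(-348) = -192 - 9*(-1/11)*(-348) = -192 + (9/11)*(-348) = -192 - 3132/11 = -5244/11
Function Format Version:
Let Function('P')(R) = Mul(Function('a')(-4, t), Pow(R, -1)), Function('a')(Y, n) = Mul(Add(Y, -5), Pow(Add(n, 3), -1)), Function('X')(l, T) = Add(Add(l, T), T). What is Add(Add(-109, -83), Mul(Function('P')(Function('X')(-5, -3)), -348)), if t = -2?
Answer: Rational(-5244, 11) ≈ -476.73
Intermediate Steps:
Function('X')(l, T) = Add(l, Mul(2, T)) (Function('X')(l, T) = Add(Add(T, l), T) = Add(l, Mul(2, T)))
Function('a')(Y, n) = Mul(Pow(Add(3, n), -1), Add(-5, Y)) (Function('a')(Y, n) = Mul(Add(-5, Y), Pow(Add(3, n), -1)) = Mul(Pow(Add(3, n), -1), Add(-5, Y)))
Function('P')(R) = Mul(-9, Pow(R, -1)) (Function('P')(R) = Mul(Mul(Pow(Add(3, -2), -1), Add(-5, -4)), Pow(R, -1)) = Mul(Mul(Pow(1, -1), -9), Pow(R, -1)) = Mul(Mul(1, -9), Pow(R, -1)) = Mul(-9, Pow(R, -1)))
Add(Add(-109, -83), Mul(Function('P')(Function('X')(-5, -3)), -348)) = Add(Add(-109, -83), Mul(Mul(-9, Pow(Add(-5, Mul(2, -3)), -1)), -348)) = Add(-192, Mul(Mul(-9, Pow(Add(-5, -6), -1)), -348)) = Add(-192, Mul(Mul(-9, Pow(-11, -1)), -348)) = Add(-192, Mul(Mul(-9, Rational(-1, 11)), -348)) = Add(-192, Mul(Rational(9, 11), -348)) = Add(-192, Rational(-3132, 11)) = Rational(-5244, 11)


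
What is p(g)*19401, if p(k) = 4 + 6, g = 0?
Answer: 194010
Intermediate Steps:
p(k) = 10
p(g)*19401 = 10*19401 = 194010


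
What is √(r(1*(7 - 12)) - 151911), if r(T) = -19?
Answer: I*√151930 ≈ 389.78*I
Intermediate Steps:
√(r(1*(7 - 12)) - 151911) = √(-19 - 151911) = √(-151930) = I*√151930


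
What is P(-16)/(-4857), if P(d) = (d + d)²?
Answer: -1024/4857 ≈ -0.21083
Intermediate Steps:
P(d) = 4*d² (P(d) = (2*d)² = 4*d²)
P(-16)/(-4857) = (4*(-16)²)/(-4857) = (4*256)*(-1/4857) = 1024*(-1/4857) = -1024/4857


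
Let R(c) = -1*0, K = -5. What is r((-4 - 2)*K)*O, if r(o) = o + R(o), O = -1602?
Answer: -48060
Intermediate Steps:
R(c) = 0
r(o) = o (r(o) = o + 0 = o)
r((-4 - 2)*K)*O = ((-4 - 2)*(-5))*(-1602) = -6*(-5)*(-1602) = 30*(-1602) = -48060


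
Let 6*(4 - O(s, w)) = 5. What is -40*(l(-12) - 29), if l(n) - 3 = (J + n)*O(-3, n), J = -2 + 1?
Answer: 8060/3 ≈ 2686.7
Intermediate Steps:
O(s, w) = 19/6 (O(s, w) = 4 - 1/6*5 = 4 - 5/6 = 19/6)
J = -1
l(n) = -1/6 + 19*n/6 (l(n) = 3 + (-1 + n)*(19/6) = 3 + (-19/6 + 19*n/6) = -1/6 + 19*n/6)
-40*(l(-12) - 29) = -40*((-1/6 + (19/6)*(-12)) - 29) = -40*((-1/6 - 38) - 29) = -40*(-229/6 - 29) = -40*(-403/6) = 8060/3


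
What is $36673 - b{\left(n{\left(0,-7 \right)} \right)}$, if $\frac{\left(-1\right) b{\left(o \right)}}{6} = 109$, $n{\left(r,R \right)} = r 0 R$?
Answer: $37327$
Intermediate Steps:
$n{\left(r,R \right)} = 0$ ($n{\left(r,R \right)} = 0 R = 0$)
$b{\left(o \right)} = -654$ ($b{\left(o \right)} = \left(-6\right) 109 = -654$)
$36673 - b{\left(n{\left(0,-7 \right)} \right)} = 36673 - -654 = 36673 + 654 = 37327$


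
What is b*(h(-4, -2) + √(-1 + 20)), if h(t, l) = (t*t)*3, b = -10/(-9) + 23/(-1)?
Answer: -3152/3 - 197*√19/9 ≈ -1146.1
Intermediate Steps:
b = -197/9 (b = -10*(-⅑) + 23*(-1) = 10/9 - 23 = -197/9 ≈ -21.889)
h(t, l) = 3*t² (h(t, l) = t²*3 = 3*t²)
b*(h(-4, -2) + √(-1 + 20)) = -197*(3*(-4)² + √(-1 + 20))/9 = -197*(3*16 + √19)/9 = -197*(48 + √19)/9 = -3152/3 - 197*√19/9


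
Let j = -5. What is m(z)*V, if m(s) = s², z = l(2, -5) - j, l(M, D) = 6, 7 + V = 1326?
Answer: 159599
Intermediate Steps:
V = 1319 (V = -7 + 1326 = 1319)
z = 11 (z = 6 - 1*(-5) = 6 + 5 = 11)
m(z)*V = 11²*1319 = 121*1319 = 159599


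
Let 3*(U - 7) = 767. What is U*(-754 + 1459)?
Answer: 185180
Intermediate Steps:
U = 788/3 (U = 7 + (1/3)*767 = 7 + 767/3 = 788/3 ≈ 262.67)
U*(-754 + 1459) = 788*(-754 + 1459)/3 = (788/3)*705 = 185180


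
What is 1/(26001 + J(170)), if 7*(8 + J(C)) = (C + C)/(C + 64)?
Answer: 819/21288437 ≈ 3.8472e-5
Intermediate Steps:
J(C) = -8 + 2*C/(7*(64 + C)) (J(C) = -8 + ((C + C)/(C + 64))/7 = -8 + ((2*C)/(64 + C))/7 = -8 + (2*C/(64 + C))/7 = -8 + 2*C/(7*(64 + C)))
1/(26001 + J(170)) = 1/(26001 + 2*(-1792 - 27*170)/(7*(64 + 170))) = 1/(26001 + (2/7)*(-1792 - 4590)/234) = 1/(26001 + (2/7)*(1/234)*(-6382)) = 1/(26001 - 6382/819) = 1/(21288437/819) = 819/21288437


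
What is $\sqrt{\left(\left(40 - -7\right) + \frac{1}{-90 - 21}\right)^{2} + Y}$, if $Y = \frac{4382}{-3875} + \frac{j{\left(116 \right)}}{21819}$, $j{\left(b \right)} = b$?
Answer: $\frac{11 \sqrt{7140012198142037410}}{625659825} \approx 46.979$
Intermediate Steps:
$Y = - \frac{95161358}{84548625}$ ($Y = \frac{4382}{-3875} + \frac{116}{21819} = 4382 \left(- \frac{1}{3875}\right) + 116 \cdot \frac{1}{21819} = - \frac{4382}{3875} + \frac{116}{21819} = - \frac{95161358}{84548625} \approx -1.1255$)
$\sqrt{\left(\left(40 - -7\right) + \frac{1}{-90 - 21}\right)^{2} + Y} = \sqrt{\left(\left(40 - -7\right) + \frac{1}{-90 - 21}\right)^{2} - \frac{95161358}{84548625}} = \sqrt{\left(\left(40 + 7\right) + \frac{1}{-111}\right)^{2} - \frac{95161358}{84548625}} = \sqrt{\left(47 - \frac{1}{111}\right)^{2} - \frac{95161358}{84548625}} = \sqrt{\left(\frac{5216}{111}\right)^{2} - \frac{95161358}{84548625}} = \sqrt{\frac{27206656}{12321} - \frac{95161358}{84548625}} = \sqrt{\frac{766370957518694}{347241202875}} = \frac{11 \sqrt{7140012198142037410}}{625659825}$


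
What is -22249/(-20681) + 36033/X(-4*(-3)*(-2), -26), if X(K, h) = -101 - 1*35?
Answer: -742172609/2812616 ≈ -263.87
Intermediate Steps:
X(K, h) = -136 (X(K, h) = -101 - 35 = -136)
-22249/(-20681) + 36033/X(-4*(-3)*(-2), -26) = -22249/(-20681) + 36033/(-136) = -22249*(-1/20681) + 36033*(-1/136) = 22249/20681 - 36033/136 = -742172609/2812616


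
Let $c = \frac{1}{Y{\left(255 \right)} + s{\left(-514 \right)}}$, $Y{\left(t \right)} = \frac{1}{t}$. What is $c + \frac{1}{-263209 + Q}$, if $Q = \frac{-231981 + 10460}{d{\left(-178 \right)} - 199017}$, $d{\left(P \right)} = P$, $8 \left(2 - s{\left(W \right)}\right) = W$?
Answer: $\frac{53464827739775}{3543146374218486} \approx 0.01509$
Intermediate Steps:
$s{\left(W \right)} = 2 - \frac{W}{8}$
$Q = \frac{221521}{199195}$ ($Q = \frac{-231981 + 10460}{-178 - 199017} = - \frac{221521}{-199195} = \left(-221521\right) \left(- \frac{1}{199195}\right) = \frac{221521}{199195} \approx 1.1121$)
$c = \frac{1020}{67579}$ ($c = \frac{1}{\frac{1}{255} + \left(2 - - \frac{257}{4}\right)} = \frac{1}{\frac{1}{255} + \left(2 + \frac{257}{4}\right)} = \frac{1}{\frac{1}{255} + \frac{265}{4}} = \frac{1}{\frac{67579}{1020}} = \frac{1020}{67579} \approx 0.015093$)
$c + \frac{1}{-263209 + Q} = \frac{1020}{67579} + \frac{1}{-263209 + \frac{221521}{199195}} = \frac{1020}{67579} + \frac{1}{- \frac{52429695234}{199195}} = \frac{1020}{67579} - \frac{199195}{52429695234} = \frac{53464827739775}{3543146374218486}$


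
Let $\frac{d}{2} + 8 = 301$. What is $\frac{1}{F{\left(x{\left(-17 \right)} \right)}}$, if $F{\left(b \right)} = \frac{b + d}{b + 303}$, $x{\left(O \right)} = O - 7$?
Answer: $\frac{279}{562} \approx 0.49644$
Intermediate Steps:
$d = 586$ ($d = -16 + 2 \cdot 301 = -16 + 602 = 586$)
$x{\left(O \right)} = -7 + O$
$F{\left(b \right)} = \frac{586 + b}{303 + b}$ ($F{\left(b \right)} = \frac{b + 586}{b + 303} = \frac{586 + b}{303 + b}$)
$\frac{1}{F{\left(x{\left(-17 \right)} \right)}} = \frac{1}{\frac{1}{303 - 24} \left(586 - 24\right)} = \frac{1}{\frac{1}{279} \cdot 562} = \frac{1}{\frac{562}{279}} = \frac{279}{562}$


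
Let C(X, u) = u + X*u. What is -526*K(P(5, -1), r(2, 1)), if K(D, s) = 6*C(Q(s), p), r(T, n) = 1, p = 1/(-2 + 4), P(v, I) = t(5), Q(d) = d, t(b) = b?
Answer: -3156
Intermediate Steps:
P(v, I) = 5
p = ½ (p = 1/2 = ½ ≈ 0.50000)
K(D, s) = 3 + 3*s (K(D, s) = 6*((1 + s)/2) = 6*(½ + s/2) = 3 + 3*s)
-526*K(P(5, -1), r(2, 1)) = -526*(3 + 3*1) = -526*(3 + 3) = -526*6 = -3156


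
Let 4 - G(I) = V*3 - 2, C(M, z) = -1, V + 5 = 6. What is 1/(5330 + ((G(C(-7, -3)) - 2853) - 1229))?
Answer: 1/1251 ≈ 0.00079936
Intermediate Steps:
V = 1 (V = -5 + 6 = 1)
G(I) = 3 (G(I) = 4 - (1*3 - 2) = 4 - (3 - 2) = 4 - 1*1 = 4 - 1 = 3)
1/(5330 + ((G(C(-7, -3)) - 2853) - 1229)) = 1/(5330 + ((3 - 2853) - 1229)) = 1/(5330 + (-2850 - 1229)) = 1/(5330 - 4079) = 1/1251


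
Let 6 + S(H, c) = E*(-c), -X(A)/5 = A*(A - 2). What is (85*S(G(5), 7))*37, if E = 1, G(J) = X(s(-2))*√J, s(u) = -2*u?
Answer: -40885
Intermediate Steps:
X(A) = -5*A*(-2 + A) (X(A) = -5*A*(A - 2) = -5*A*(-2 + A))
G(J) = -40*√J (G(J) = (5*(-2*(-2))*(2 - (-2)*(-2)))*√J = (5*4*(2 - 1*4))*√J = (5*4*(2 - 4))*√J = (5*4*(-2))*√J = -40*√J)
S(H, c) = -6 - c (S(H, c) = -6 + 1*(-c) = -6 - c)
(85*S(G(5), 7))*37 = (85*(-6 - 1*7))*37 = (85*(-6 - 7))*37 = (85*(-13))*37 = -1105*37 = -40885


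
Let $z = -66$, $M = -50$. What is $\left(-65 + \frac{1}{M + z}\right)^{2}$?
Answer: $\frac{56866681}{13456} \approx 4226.1$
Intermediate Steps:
$\left(-65 + \frac{1}{M + z}\right)^{2} = \left(-65 + \frac{1}{-50 - 66}\right)^{2} = \left(-65 + \frac{1}{-116}\right)^{2} = \left(-65 - \frac{1}{116}\right)^{2} = \left(- \frac{7541}{116}\right)^{2} = \frac{56866681}{13456}$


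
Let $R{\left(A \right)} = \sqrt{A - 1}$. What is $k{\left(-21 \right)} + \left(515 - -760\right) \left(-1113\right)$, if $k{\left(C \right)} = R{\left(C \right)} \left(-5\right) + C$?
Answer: $-1419096 - 5 i \sqrt{22} \approx -1.4191 \cdot 10^{6} - 23.452 i$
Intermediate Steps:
$R{\left(A \right)} = \sqrt{-1 + A}$
$k{\left(C \right)} = C - 5 \sqrt{-1 + C}$ ($k{\left(C \right)} = \sqrt{-1 + C} \left(-5\right) + C = - 5 \sqrt{-1 + C} + C = C - 5 \sqrt{-1 + C}$)
$k{\left(-21 \right)} + \left(515 - -760\right) \left(-1113\right) = \left(-21 - 5 \sqrt{-1 - 21}\right) + \left(515 - -760\right) \left(-1113\right) = \left(-21 - 5 \sqrt{-22}\right) + \left(515 + 760\right) \left(-1113\right) = \left(-21 - 5 i \sqrt{22}\right) + 1275 \left(-1113\right) = \left(-21 - 5 i \sqrt{22}\right) - 1419075 = -1419096 - 5 i \sqrt{22}$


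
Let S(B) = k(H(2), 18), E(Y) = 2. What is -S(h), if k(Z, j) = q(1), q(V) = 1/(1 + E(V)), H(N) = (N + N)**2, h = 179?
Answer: -1/3 ≈ -0.33333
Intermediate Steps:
H(N) = 4*N**2 (H(N) = (2*N)**2 = 4*N**2)
q(V) = 1/3 (q(V) = 1/(1 + 2) = 1/3)
k(Z, j) = 1/3
S(B) = 1/3
-S(h) = -1*1/3 = -1/3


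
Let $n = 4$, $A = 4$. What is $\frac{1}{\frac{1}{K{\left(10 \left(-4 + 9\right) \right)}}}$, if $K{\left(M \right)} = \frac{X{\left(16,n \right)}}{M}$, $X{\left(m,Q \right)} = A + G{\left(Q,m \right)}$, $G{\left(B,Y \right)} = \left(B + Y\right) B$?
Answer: $\frac{42}{25} \approx 1.68$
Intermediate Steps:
$G{\left(B,Y \right)} = B \left(B + Y\right)$
$X{\left(m,Q \right)} = 4 + Q \left(Q + m\right)$
$K{\left(M \right)} = \frac{84}{M}$ ($K{\left(M \right)} = \frac{4 + 4 \left(4 + 16\right)}{M} = \frac{4 + 4 \cdot 20}{M} = \frac{4 + 80}{M} = \frac{84}{M}$)
$\frac{1}{\frac{1}{K{\left(10 \left(-4 + 9\right) \right)}}} = \frac{1}{\frac{1}{84 \frac{1}{10 \left(-4 + 9\right)}}} = \frac{1}{\frac{1}{84 \frac{1}{10 \cdot 5}}} = \frac{1}{\frac{1}{84 \cdot \frac{1}{50}}} = \frac{1}{\frac{1}{\frac{42}{25}}} = \frac{1}{\frac{25}{42}} = \frac{42}{25}$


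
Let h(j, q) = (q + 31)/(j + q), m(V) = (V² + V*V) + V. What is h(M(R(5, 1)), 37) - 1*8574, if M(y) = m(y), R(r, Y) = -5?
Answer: -351500/41 ≈ -8573.2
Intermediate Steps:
m(V) = V + 2*V² (m(V) = (V² + V²) + V = 2*V² + V = V + 2*V²)
M(y) = y*(1 + 2*y)
h(j, q) = (31 + q)/(j + q)
h(M(R(5, 1)), 37) - 1*8574 = (31 + 37)/(-5*(1 + 2*(-5)) + 37) - 1*8574 = 68/(-5*(1 - 10) + 37) - 8574 = 68/(-5*(-9) + 37) - 8574 = 68/(45 + 37) - 8574 = 68/82 - 8574 = (1/82)*68 - 8574 = 34/41 - 8574 = -351500/41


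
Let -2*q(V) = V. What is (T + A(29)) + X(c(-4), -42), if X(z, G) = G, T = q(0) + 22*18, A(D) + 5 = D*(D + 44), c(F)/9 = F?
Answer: 2466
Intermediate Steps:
c(F) = 9*F
A(D) = -5 + D*(44 + D) (A(D) = -5 + D*(D + 44) = -5 + D*(44 + D))
q(V) = -V/2
T = 396 (T = -1/2*0 + 22*18 = 0 + 396 = 396)
(T + A(29)) + X(c(-4), -42) = (396 + (-5 + 29**2 + 44*29)) - 42 = (396 + (-5 + 841 + 1276)) - 42 = (396 + 2112) - 42 = 2508 - 42 = 2466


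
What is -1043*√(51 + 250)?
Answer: -1043*√301 ≈ -18095.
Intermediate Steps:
-1043*√(51 + 250) = -1043*√301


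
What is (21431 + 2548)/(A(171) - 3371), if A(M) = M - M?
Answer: -23979/3371 ≈ -7.1133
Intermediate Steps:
A(M) = 0
(21431 + 2548)/(A(171) - 3371) = (21431 + 2548)/(0 - 3371) = 23979/(-3371) = 23979*(-1/3371) = -23979/3371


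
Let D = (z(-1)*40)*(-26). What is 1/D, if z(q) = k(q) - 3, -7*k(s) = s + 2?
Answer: 7/22880 ≈ 0.00030594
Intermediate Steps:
k(s) = -2/7 - s/7 (k(s) = -(s + 2)/7 = -(2 + s)/7 = -2/7 - s/7)
z(q) = -23/7 - q/7 (z(q) = (-2/7 - q/7) - 3 = -23/7 - q/7)
D = 22880/7 (D = ((-23/7 - 1/7*(-1))*40)*(-26) = ((-23/7 + 1/7)*40)*(-26) = -22/7*40*(-26) = -880/7*(-26) = 22880/7 ≈ 3268.6)
1/D = 1/(22880/7) = 7/22880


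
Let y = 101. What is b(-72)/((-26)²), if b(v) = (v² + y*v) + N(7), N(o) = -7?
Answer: -2095/676 ≈ -3.0991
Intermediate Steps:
b(v) = -7 + v² + 101*v (b(v) = (v² + 101*v) - 7 = -7 + v² + 101*v)
b(-72)/((-26)²) = (-7 + (-72)² + 101*(-72))/((-26)²) = (-7 + 5184 - 7272)/676 = -2095*1/676 = -2095/676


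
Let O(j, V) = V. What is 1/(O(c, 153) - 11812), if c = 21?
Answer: -1/11659 ≈ -8.5771e-5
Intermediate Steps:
1/(O(c, 153) - 11812) = 1/(153 - 11812) = 1/(-11659) = -1/11659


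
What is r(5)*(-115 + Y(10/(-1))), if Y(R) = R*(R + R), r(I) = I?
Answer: 425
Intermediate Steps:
Y(R) = 2*R² (Y(R) = R*(2*R) = 2*R²)
r(5)*(-115 + Y(10/(-1))) = 5*(-115 + 2*(10/(-1))²) = 5*(-115 + 2*(10*(-1))²) = 5*(-115 + 2*(-10)²) = 5*(-115 + 2*100) = 5*(-115 + 200) = 5*85 = 425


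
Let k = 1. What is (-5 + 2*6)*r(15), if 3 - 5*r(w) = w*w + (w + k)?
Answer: -1666/5 ≈ -333.20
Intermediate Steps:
r(w) = ⅖ - w/5 - w²/5 (r(w) = ⅗ - (w*w + (w + 1))/5 = ⅗ - (w² + (1 + w))/5 = ⅗ - (1 + w + w²)/5 = ⅗ + (-⅕ - w/5 - w²/5) = ⅖ - w/5 - w²/5)
(-5 + 2*6)*r(15) = (-5 + 2*6)*(⅖ - ⅕*15 - ⅕*15²) = (-5 + 12)*(⅖ - 3 - ⅕*225) = 7*(⅖ - 3 - 45) = 7*(-238/5) = -1666/5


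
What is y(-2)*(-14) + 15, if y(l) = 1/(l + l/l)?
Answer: 29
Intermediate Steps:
y(l) = 1/(1 + l) (y(l) = 1/(l + 1) = 1/(1 + l))
y(-2)*(-14) + 15 = -14/(1 - 2) + 15 = -14/(-1) + 15 = -1*(-14) + 15 = 14 + 15 = 29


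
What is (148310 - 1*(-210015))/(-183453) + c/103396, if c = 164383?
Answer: -6892817201/18968306388 ≈ -0.36339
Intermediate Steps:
(148310 - 1*(-210015))/(-183453) + c/103396 = (148310 - 1*(-210015))/(-183453) + 164383/103396 = (148310 + 210015)*(-1/183453) + 164383*(1/103396) = 358325*(-1/183453) + 164383/103396 = -358325/183453 + 164383/103396 = -6892817201/18968306388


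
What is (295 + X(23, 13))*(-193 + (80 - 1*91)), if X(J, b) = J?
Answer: -64872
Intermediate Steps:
(295 + X(23, 13))*(-193 + (80 - 1*91)) = (295 + 23)*(-193 + (80 - 1*91)) = 318*(-193 + (80 - 91)) = 318*(-193 - 11) = 318*(-204) = -64872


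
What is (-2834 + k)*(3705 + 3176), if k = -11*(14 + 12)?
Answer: -21468720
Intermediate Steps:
k = -286 (k = -11*26 = -286)
(-2834 + k)*(3705 + 3176) = (-2834 - 286)*(3705 + 3176) = -3120*6881 = -21468720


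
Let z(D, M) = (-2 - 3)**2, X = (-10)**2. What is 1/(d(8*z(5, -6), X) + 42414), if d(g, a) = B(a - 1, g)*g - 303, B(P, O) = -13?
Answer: 1/39511 ≈ 2.5309e-5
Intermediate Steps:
X = 100
z(D, M) = 25 (z(D, M) = (-5)**2 = 25)
d(g, a) = -303 - 13*g (d(g, a) = -13*g - 303 = -303 - 13*g)
1/(d(8*z(5, -6), X) + 42414) = 1/((-303 - 104*25) + 42414) = 1/((-303 - 13*200) + 42414) = 1/((-303 - 2600) + 42414) = 1/(-2903 + 42414) = 1/39511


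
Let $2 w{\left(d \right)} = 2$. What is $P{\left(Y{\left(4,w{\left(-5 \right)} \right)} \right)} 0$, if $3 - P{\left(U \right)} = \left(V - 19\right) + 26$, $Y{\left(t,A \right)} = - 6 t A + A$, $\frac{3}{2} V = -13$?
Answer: $0$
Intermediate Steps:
$V = - \frac{26}{3}$ ($V = \frac{2}{3} \left(-13\right) = - \frac{26}{3} \approx -8.6667$)
$w{\left(d \right)} = 1$ ($w{\left(d \right)} = \frac{1}{2} \cdot 2 = 1$)
$Y{\left(t,A \right)} = A - 6 A t$ ($Y{\left(t,A \right)} = - 6 A t + A = A - 6 A t$)
$P{\left(U \right)} = \frac{14}{3}$ ($P{\left(U \right)} = 3 - \left(\left(- \frac{26}{3} - 19\right) + 26\right) = 3 - \left(- \frac{83}{3} + 26\right) = 3 - - \frac{5}{3} = 3 + \frac{5}{3} = \frac{14}{3}$)
$P{\left(Y{\left(4,w{\left(-5 \right)} \right)} \right)} 0 = \frac{14}{3} \cdot 0 = 0$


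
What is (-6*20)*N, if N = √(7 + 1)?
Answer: -240*√2 ≈ -339.41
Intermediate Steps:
N = 2*√2 (N = √8 = 2*√2 ≈ 2.8284)
(-6*20)*N = (-6*20)*(2*√2) = -240*√2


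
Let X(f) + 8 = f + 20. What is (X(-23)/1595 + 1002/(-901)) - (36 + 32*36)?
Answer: -155352451/130645 ≈ -1189.1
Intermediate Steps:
X(f) = 12 + f (X(f) = -8 + (f + 20) = -8 + (20 + f) = 12 + f)
(X(-23)/1595 + 1002/(-901)) - (36 + 32*36) = ((12 - 23)/1595 + 1002/(-901)) - (36 + 32*36) = (-11*1/1595 + 1002*(-1/901)) - (36 + 1152) = (-1/145 - 1002/901) - 1*1188 = -146191/130645 - 1188 = -155352451/130645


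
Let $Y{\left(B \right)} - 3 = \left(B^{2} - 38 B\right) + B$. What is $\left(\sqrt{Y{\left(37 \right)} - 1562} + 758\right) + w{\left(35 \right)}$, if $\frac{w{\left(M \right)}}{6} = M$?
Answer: $968 + i \sqrt{1559} \approx 968.0 + 39.484 i$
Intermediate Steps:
$Y{\left(B \right)} = 3 + B^{2} - 37 B$ ($Y{\left(B \right)} = 3 + \left(\left(B^{2} - 38 B\right) + B\right) = 3 + \left(B^{2} - 37 B\right) = 3 + B^{2} - 37 B$)
$w{\left(M \right)} = 6 M$
$\left(\sqrt{Y{\left(37 \right)} - 1562} + 758\right) + w{\left(35 \right)} = \left(\sqrt{\left(3 + 37^{2} - 1369\right) - 1562} + 758\right) + 6 \cdot 35 = \left(\sqrt{\left(3 + 1369 - 1369\right) - 1562} + 758\right) + 210 = \left(\sqrt{3 - 1562} + 758\right) + 210 = \left(\sqrt{-1559} + 758\right) + 210 = \left(i \sqrt{1559} + 758\right) + 210 = \left(758 + i \sqrt{1559}\right) + 210 = 968 + i \sqrt{1559}$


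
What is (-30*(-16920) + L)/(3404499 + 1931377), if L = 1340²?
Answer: 575800/1333969 ≈ 0.43164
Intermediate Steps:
L = 1795600
(-30*(-16920) + L)/(3404499 + 1931377) = (-30*(-16920) + 1795600)/(3404499 + 1931377) = (507600 + 1795600)/5335876 = 2303200*(1/5335876) = 575800/1333969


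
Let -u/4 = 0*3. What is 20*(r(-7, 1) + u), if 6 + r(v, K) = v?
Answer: -260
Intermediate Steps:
u = 0 (u = -0*3 = -4*0 = 0)
r(v, K) = -6 + v
20*(r(-7, 1) + u) = 20*((-6 - 7) + 0) = 20*(-13 + 0) = 20*(-13) = -260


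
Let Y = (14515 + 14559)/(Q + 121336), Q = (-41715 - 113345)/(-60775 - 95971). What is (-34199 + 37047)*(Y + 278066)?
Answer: 3765459135874167520/4754771929 ≈ 7.9193e+8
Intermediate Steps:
Q = 77530/78373 (Q = -155060/(-156746) = -155060*(-1/156746) = 77530/78373 ≈ 0.98924)
Y = 1139308301/4754771929 (Y = (14515 + 14559)/(77530/78373 + 121336) = 29074/(9509543858/78373) = 29074*(78373/9509543858) = 1139308301/4754771929 ≈ 0.23961)
(-34199 + 37047)*(Y + 278066) = (-34199 + 37047)*(1139308301/4754771929 + 278066) = 2848*(1322141550517615/4754771929) = 3765459135874167520/4754771929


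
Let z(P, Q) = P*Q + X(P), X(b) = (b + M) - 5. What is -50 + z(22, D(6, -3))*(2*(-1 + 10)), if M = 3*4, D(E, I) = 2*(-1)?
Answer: -320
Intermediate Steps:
D(E, I) = -2
M = 12
X(b) = 7 + b (X(b) = (b + 12) - 5 = (12 + b) - 5 = 7 + b)
z(P, Q) = 7 + P + P*Q (z(P, Q) = P*Q + (7 + P) = 7 + P + P*Q)
-50 + z(22, D(6, -3))*(2*(-1 + 10)) = -50 + (7 + 22 + 22*(-2))*(2*(-1 + 10)) = -50 + (7 + 22 - 44)*(2*9) = -50 - 15*18 = -50 - 270 = -320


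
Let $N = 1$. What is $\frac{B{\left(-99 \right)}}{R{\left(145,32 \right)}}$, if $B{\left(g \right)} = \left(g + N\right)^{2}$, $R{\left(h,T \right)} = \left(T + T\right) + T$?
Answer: $\frac{2401}{24} \approx 100.04$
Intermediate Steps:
$R{\left(h,T \right)} = 3 T$ ($R{\left(h,T \right)} = 2 T + T = 3 T$)
$B{\left(g \right)} = \left(1 + g\right)^{2}$ ($B{\left(g \right)} = \left(g + 1\right)^{2} = \left(1 + g\right)^{2}$)
$\frac{B{\left(-99 \right)}}{R{\left(145,32 \right)}} = \frac{\left(1 - 99\right)^{2}}{3 \cdot 32} = \frac{\left(-98\right)^{2}}{96} = 9604 \cdot \frac{1}{96} = \frac{2401}{24}$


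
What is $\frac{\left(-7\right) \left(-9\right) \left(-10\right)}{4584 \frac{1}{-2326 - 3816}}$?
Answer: $\frac{322455}{382} \approx 844.12$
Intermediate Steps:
$\frac{\left(-7\right) \left(-9\right) \left(-10\right)}{4584 \frac{1}{-2326 - 3816}} = \frac{63 \left(-10\right)}{4584 \frac{1}{-6142}} = - \frac{630}{4584 \left(- \frac{1}{6142}\right)} = - \frac{630}{- \frac{2292}{3071}} = \left(-630\right) \left(- \frac{3071}{2292}\right) = \frac{322455}{382}$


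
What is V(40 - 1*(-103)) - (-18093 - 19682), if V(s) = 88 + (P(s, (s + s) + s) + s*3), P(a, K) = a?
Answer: 38435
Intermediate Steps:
V(s) = 88 + 4*s (V(s) = 88 + (s + s*3) = 88 + (s + 3*s) = 88 + 4*s)
V(40 - 1*(-103)) - (-18093 - 19682) = (88 + 4*(40 - 1*(-103))) - (-18093 - 19682) = (88 + 4*(40 + 103)) - 1*(-37775) = (88 + 4*143) + 37775 = (88 + 572) + 37775 = 660 + 37775 = 38435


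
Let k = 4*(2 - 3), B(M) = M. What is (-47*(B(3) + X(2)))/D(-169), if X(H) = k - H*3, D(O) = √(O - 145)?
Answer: -329*I*√314/314 ≈ -18.567*I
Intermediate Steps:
k = -4 (k = 4*(-1) = -4)
D(O) = √(-145 + O)
X(H) = -4 - 3*H (X(H) = -4 - H*3 = -4 - 3*H)
(-47*(B(3) + X(2)))/D(-169) = (-47*(3 + (-4 - 3*2)))/(√(-145 - 169)) = (-47*(3 + (-4 - 6)))/(√(-314)) = (-47*(3 - 10))/((I*√314)) = (-47*(-7))*(-I*√314/314) = 329*(-I*√314/314) = -329*I*√314/314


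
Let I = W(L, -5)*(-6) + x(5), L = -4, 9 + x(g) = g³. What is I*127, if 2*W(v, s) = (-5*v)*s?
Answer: 52832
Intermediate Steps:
x(g) = -9 + g³
W(v, s) = -5*s*v/2 (W(v, s) = ((-5*v)*s)/2 = (-5*s*v)/2 = -5*s*v/2)
I = 416 (I = -5/2*(-5)*(-4)*(-6) + (-9 + 5³) = -50*(-6) + (-9 + 125) = 300 + 116 = 416)
I*127 = 416*127 = 52832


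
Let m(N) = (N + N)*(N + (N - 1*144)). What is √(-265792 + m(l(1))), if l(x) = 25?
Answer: 2*I*√67623 ≈ 520.09*I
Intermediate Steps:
m(N) = 2*N*(-144 + 2*N) (m(N) = (2*N)*(N + (N - 144)) = (2*N)*(N + (-144 + N)) = (2*N)*(-144 + 2*N) = 2*N*(-144 + 2*N))
√(-265792 + m(l(1))) = √(-265792 + 4*25*(-72 + 25)) = √(-265792 + 4*25*(-47)) = √(-265792 - 4700) = √(-270492) = 2*I*√67623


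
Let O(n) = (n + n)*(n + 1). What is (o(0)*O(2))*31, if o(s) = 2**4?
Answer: 5952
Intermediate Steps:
o(s) = 16
O(n) = 2*n*(1 + n) (O(n) = (2*n)*(1 + n) = 2*n*(1 + n))
(o(0)*O(2))*31 = (16*(2*2*(1 + 2)))*31 = (16*(2*2*3))*31 = (16*12)*31 = 192*31 = 5952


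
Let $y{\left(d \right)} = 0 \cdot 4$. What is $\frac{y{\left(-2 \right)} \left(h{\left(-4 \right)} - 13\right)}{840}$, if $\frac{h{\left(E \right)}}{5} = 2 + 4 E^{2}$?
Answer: $0$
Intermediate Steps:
$h{\left(E \right)} = 10 + 20 E^{2}$ ($h{\left(E \right)} = 5 \left(2 + 4 E^{2}\right) = 10 + 20 E^{2}$)
$y{\left(d \right)} = 0$
$\frac{y{\left(-2 \right)} \left(h{\left(-4 \right)} - 13\right)}{840} = \frac{0 \left(\left(10 + 20 \left(-4\right)^{2}\right) - 13\right)}{840} = 0 \left(\left(10 + 20 \cdot 16\right) - 13\right) \frac{1}{840} = 0 \left(\left(10 + 320\right) - 13\right) \frac{1}{840} = 0 \left(330 - 13\right) \frac{1}{840} = 0 \cdot 317 \cdot \frac{1}{840} = 0 \cdot \frac{1}{840} = 0$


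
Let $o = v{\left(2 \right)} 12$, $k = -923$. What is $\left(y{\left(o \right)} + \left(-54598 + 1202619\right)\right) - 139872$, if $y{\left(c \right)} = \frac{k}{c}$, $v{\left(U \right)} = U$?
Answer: $\frac{24194653}{24} \approx 1.0081 \cdot 10^{6}$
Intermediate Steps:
$o = 24$ ($o = 2 \cdot 12 = 24$)
$y{\left(c \right)} = - \frac{923}{c}$
$\left(y{\left(o \right)} + \left(-54598 + 1202619\right)\right) - 139872 = \left(- \frac{923}{24} + \left(-54598 + 1202619\right)\right) - 139872 = \left(\left(-923\right) \frac{1}{24} + 1148021\right) - 139872 = \left(- \frac{923}{24} + 1148021\right) - 139872 = \frac{27551581}{24} - 139872 = \frac{24194653}{24}$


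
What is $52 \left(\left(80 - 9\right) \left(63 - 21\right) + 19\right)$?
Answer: $156052$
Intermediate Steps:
$52 \left(\left(80 - 9\right) \left(63 - 21\right) + 19\right) = 52 \left(71 \cdot 42 + 19\right) = 52 \left(2982 + 19\right) = 52 \cdot 3001 = 156052$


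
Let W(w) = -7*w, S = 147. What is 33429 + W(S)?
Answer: 32400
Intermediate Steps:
33429 + W(S) = 33429 - 7*147 = 33429 - 1029 = 32400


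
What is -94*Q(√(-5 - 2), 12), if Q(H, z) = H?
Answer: -94*I*√7 ≈ -248.7*I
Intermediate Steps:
-94*Q(√(-5 - 2), 12) = -94*√(-5 - 2) = -94*I*√7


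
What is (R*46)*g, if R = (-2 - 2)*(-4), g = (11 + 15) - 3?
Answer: 16928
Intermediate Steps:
g = 23 (g = 26 - 3 = 23)
R = 16 (R = -4*(-4) = 16)
(R*46)*g = (16*46)*23 = 736*23 = 16928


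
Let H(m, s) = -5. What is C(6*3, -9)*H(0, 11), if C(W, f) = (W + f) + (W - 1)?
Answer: -130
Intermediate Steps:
C(W, f) = -1 + f + 2*W (C(W, f) = (W + f) + (-1 + W) = -1 + f + 2*W)
C(6*3, -9)*H(0, 11) = (-1 - 9 + 2*(6*3))*(-5) = (-1 - 9 + 2*18)*(-5) = (-1 - 9 + 36)*(-5) = 26*(-5) = -130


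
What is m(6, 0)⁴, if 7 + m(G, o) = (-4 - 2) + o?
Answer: 28561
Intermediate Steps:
m(G, o) = -13 + o (m(G, o) = -7 + ((-4 - 2) + o) = -7 + (-6 + o) = -13 + o)
m(6, 0)⁴ = (-13 + 0)⁴ = (-13)⁴ = 28561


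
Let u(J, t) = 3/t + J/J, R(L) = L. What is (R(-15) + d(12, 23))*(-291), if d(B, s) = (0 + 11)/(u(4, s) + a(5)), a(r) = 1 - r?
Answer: 10961/2 ≈ 5480.5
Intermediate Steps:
u(J, t) = 1 + 3/t (u(J, t) = 3/t + 1 = 1 + 3/t)
d(B, s) = 11/(-4 + (3 + s)/s) (d(B, s) = (0 + 11)/((3 + s)/s + (1 - 1*5)) = 11/((3 + s)/s + (1 - 5)) = 11/((3 + s)/s - 4) = 11/(-4 + (3 + s)/s))
(R(-15) + d(12, 23))*(-291) = (-15 - 11*23/(-3 + 3*23))*(-291) = (-15 - 11*23/(-3 + 69))*(-291) = (-15 - 11*23/66)*(-291) = (-15 - 11*23*1/66)*(-291) = (-15 - 23/6)*(-291) = -113/6*(-291) = 10961/2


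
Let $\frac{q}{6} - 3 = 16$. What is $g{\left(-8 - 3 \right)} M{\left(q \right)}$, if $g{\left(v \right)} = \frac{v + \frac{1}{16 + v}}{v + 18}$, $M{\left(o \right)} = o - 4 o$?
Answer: $\frac{18468}{35} \approx 527.66$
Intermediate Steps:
$q = 114$ ($q = 18 + 6 \cdot 16 = 18 + 96 = 114$)
$M{\left(o \right)} = - 3 o$
$g{\left(v \right)} = \frac{v + \frac{1}{16 + v}}{18 + v}$
$g{\left(-8 - 3 \right)} M{\left(q \right)} = \frac{1 + \left(-8 - 3\right)^{2} + 16 \left(-8 - 3\right)}{288 + \left(-8 - 3\right)^{2} + 34 \left(-8 - 3\right)} \left(\left(-3\right) 114\right) = \frac{1 + \left(-11\right)^{2} + 16 \left(-11\right)}{288 + \left(-11\right)^{2} + 34 \left(-11\right)} \left(-342\right) = \frac{1 + 121 - 176}{288 + 121 - 374} \left(-342\right) = \frac{1}{35} \left(-54\right) \left(-342\right) = \left(- \frac{54}{35}\right) \left(-342\right) = \frac{18468}{35}$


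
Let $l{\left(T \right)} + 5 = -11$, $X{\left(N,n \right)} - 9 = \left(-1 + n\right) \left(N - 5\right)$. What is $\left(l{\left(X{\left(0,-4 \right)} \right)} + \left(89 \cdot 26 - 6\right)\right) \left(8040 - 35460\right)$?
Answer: $-62846640$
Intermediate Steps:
$X{\left(N,n \right)} = 9 + \left(-1 + n\right) \left(-5 + N\right)$ ($X{\left(N,n \right)} = 9 + \left(-1 + n\right) \left(N - 5\right) = 9 + \left(-1 + n\right) \left(-5 + N\right)$)
$l{\left(T \right)} = -16$ ($l{\left(T \right)} = -5 - 11 = -16$)
$\left(l{\left(X{\left(0,-4 \right)} \right)} + \left(89 \cdot 26 - 6\right)\right) \left(8040 - 35460\right) = \left(-16 + \left(89 \cdot 26 - 6\right)\right) \left(8040 - 35460\right) = \left(-16 + \left(2314 - 6\right)\right) \left(-27420\right) = \left(-16 + 2308\right) \left(-27420\right) = 2292 \left(-27420\right) = -62846640$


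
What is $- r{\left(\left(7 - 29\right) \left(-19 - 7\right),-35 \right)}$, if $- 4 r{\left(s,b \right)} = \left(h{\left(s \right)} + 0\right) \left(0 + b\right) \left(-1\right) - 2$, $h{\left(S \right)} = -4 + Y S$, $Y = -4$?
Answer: $- \frac{40111}{2} \approx -20056.0$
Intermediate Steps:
$h{\left(S \right)} = -4 - 4 S$
$r{\left(s,b \right)} = \frac{1}{2} + \frac{b \left(-4 - 4 s\right)}{4}$ ($r{\left(s,b \right)} = - \frac{\left(\left(-4 - 4 s\right) + 0\right) \left(0 + b\right) \left(-1\right) - 2}{4} = - \frac{\left(-4 - 4 s\right) b \left(-1\right) - 2}{4} = - \frac{b \left(-4 - 4 s\right) \left(-1\right) - 2}{4} = - \frac{- b \left(-4 - 4 s\right) - 2}{4} = - \frac{-2 - b \left(-4 - 4 s\right)}{4} = \frac{1}{2} + \frac{b \left(-4 - 4 s\right)}{4}$)
$- r{\left(\left(7 - 29\right) \left(-19 - 7\right),-35 \right)} = - (\frac{1}{2} - -35 - - 35 \left(7 - 29\right) \left(-19 - 7\right)) = - (\frac{1}{2} + 35 - - 35 \left(\left(-22\right) \left(-26\right)\right)) = - (\frac{1}{2} + 35 - \left(-35\right) 572) = - (\frac{1}{2} + 35 + 20020) = \left(-1\right) \frac{40111}{2} = - \frac{40111}{2}$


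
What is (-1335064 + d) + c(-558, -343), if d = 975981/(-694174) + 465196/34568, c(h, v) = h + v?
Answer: -2003612704440999/1499762927 ≈ -1.3360e+6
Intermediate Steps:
d = 18074328556/1499762927 (d = 975981*(-1/694174) + 465196*(1/34568) = -975981/694174 + 116299/8642 = 18074328556/1499762927 ≈ 12.051)
(-1335064 + d) + c(-558, -343) = (-1335064 + 18074328556/1499762927) + (-558 - 343) = -2002261418043772/1499762927 - 901 = -2003612704440999/1499762927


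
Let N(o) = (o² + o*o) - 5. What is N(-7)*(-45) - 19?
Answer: -4204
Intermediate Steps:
N(o) = -5 + 2*o² (N(o) = (o² + o²) - 5 = 2*o² - 5 = -5 + 2*o²)
N(-7)*(-45) - 19 = (-5 + 2*(-7)²)*(-45) - 19 = (-5 + 2*49)*(-45) - 19 = (-5 + 98)*(-45) - 19 = 93*(-45) - 19 = -4185 - 19 = -4204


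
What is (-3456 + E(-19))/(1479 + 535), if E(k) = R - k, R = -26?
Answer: -3463/2014 ≈ -1.7195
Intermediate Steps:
E(k) = -26 - k
(-3456 + E(-19))/(1479 + 535) = (-3456 + (-26 - 1*(-19)))/(1479 + 535) = (-3456 + (-26 + 19))/2014 = (-3456 - 7)*(1/2014) = -3463*1/2014 = -3463/2014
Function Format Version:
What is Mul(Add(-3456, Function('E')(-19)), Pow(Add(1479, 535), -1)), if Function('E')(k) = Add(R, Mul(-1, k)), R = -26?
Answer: Rational(-3463, 2014) ≈ -1.7195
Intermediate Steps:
Function('E')(k) = Add(-26, Mul(-1, k))
Mul(Add(-3456, Function('E')(-19)), Pow(Add(1479, 535), -1)) = Mul(Add(-3456, Add(-26, Mul(-1, -19))), Pow(Add(1479, 535), -1)) = Mul(Add(-3456, Add(-26, 19)), Pow(2014, -1)) = Mul(Add(-3456, -7), Rational(1, 2014)) = Mul(-3463, Rational(1, 2014)) = Rational(-3463, 2014)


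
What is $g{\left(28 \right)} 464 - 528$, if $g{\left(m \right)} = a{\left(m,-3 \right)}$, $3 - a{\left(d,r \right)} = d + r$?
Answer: $-10736$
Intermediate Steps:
$a{\left(d,r \right)} = 3 - d - r$ ($a{\left(d,r \right)} = 3 - \left(d + r\right) = 3 - d - r$)
$g{\left(m \right)} = 6 - m$ ($g{\left(m \right)} = 3 - m - -3 = 3 - m + 3 = 6 - m$)
$g{\left(28 \right)} 464 - 528 = \left(6 - 28\right) 464 - 528 = \left(-22\right) 464 - 528 = -10208 - 528 = -10736$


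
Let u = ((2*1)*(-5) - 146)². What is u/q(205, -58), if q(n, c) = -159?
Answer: -8112/53 ≈ -153.06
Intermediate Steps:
u = 24336 (u = (2*(-5) - 146)² = (-10 - 146)² = (-156)² = 24336)
u/q(205, -58) = 24336/(-159) = 24336*(-1/159) = -8112/53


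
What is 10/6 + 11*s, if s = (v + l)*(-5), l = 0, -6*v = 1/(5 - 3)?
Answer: 25/4 ≈ 6.2500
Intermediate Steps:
v = -1/12 (v = -1/(6*(5 - 3)) = -⅙/2 = -⅙*½ = -1/12 ≈ -0.083333)
s = 5/12 (s = (-1/12 + 0)*(-5) = -1/12*(-5) = 5/12 ≈ 0.41667)
10/6 + 11*s = 10/6 + 11*(5/12) = 10*(⅙) + 55/12 = 5/3 + 55/12 = 25/4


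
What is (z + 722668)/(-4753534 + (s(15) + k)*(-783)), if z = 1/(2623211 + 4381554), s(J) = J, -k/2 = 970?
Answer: -5062119513021/22739281424135 ≈ -0.22262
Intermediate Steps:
k = -1940 (k = -2*970 = -1940)
z = 1/7004765 ≈ 1.4276e-7
(z + 722668)/(-4753534 + (s(15) + k)*(-783)) = (1/7004765 + 722668)/(-4753534 + (15 - 1940)*(-783)) = 5062119513021/(7004765*(-4753534 - 1925*(-783))) = 5062119513021/(7004765*(-4753534 + 1507275)) = (5062119513021/7004765)/(-3246259) = (5062119513021/7004765)*(-1/3246259) = -5062119513021/22739281424135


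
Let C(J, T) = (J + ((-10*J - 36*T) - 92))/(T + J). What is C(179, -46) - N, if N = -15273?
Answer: 2031262/133 ≈ 15273.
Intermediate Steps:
C(J, T) = (-92 - 36*T - 9*J)/(J + T) (C(J, T) = (J + ((-36*T - 10*J) - 92))/(J + T) = (J + (-92 - 36*T - 10*J))/(J + T) = (-92 - 36*T - 9*J)/(J + T))
C(179, -46) - N = (-92 - 36*(-46) - 9*179)/(179 - 46) - 1*(-15273) = (-92 + 1656 - 1611)/133 + 15273 = (1/133)*(-47) + 15273 = -47/133 + 15273 = 2031262/133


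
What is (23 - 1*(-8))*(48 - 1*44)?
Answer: 124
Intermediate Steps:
(23 - 1*(-8))*(48 - 1*44) = (23 + 8)*(48 - 44) = 31*4 = 124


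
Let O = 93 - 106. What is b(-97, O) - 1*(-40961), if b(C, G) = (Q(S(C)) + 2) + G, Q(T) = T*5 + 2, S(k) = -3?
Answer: 40937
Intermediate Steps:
O = -13
Q(T) = 2 + 5*T (Q(T) = 5*T + 2 = 2 + 5*T)
b(C, G) = -11 + G (b(C, G) = ((2 + 5*(-3)) + 2) + G = ((2 - 15) + 2) + G = (-13 + 2) + G = -11 + G)
b(-97, O) - 1*(-40961) = (-11 - 13) - 1*(-40961) = -24 + 40961 = 40937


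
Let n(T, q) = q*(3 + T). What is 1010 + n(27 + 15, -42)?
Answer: -880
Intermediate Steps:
1010 + n(27 + 15, -42) = 1010 - 42*(3 + (27 + 15)) = 1010 - 42*(3 + 42) = 1010 - 42*45 = 1010 - 1890 = -880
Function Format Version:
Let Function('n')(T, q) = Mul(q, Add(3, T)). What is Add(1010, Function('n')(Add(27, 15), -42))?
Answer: -880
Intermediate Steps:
Add(1010, Function('n')(Add(27, 15), -42)) = Add(1010, Mul(-42, Add(3, Add(27, 15)))) = Add(1010, Mul(-42, Add(3, 42))) = Add(1010, Mul(-42, 45)) = Add(1010, -1890) = -880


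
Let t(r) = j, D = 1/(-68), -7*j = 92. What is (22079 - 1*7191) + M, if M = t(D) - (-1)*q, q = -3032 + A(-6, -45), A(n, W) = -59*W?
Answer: 101485/7 ≈ 14498.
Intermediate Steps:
j = -92/7 (j = -1/7*92 = -92/7 ≈ -13.143)
D = -1/68 ≈ -0.014706
t(r) = -92/7
q = -377 (q = -3032 - 59*(-45) = -3032 + 2655 = -377)
M = -2731/7 (M = -92/7 - (-1)*(-377) = -92/7 - 1*377 = -92/7 - 377 = -2731/7 ≈ -390.14)
(22079 - 1*7191) + M = (22079 - 1*7191) - 2731/7 = (22079 - 7191) - 2731/7 = 14888 - 2731/7 = 101485/7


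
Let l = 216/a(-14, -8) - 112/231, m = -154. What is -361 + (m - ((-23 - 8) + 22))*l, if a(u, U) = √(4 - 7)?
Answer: -9593/33 + 10440*I*√3 ≈ -290.7 + 18083.0*I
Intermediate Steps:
a(u, U) = I*√3 (a(u, U) = √(-3) = I*√3)
l = -16/33 - 72*I*√3 (l = 216/((I*√3)) - 112/231 = 216*(-I*√3/3) - 112*1/231 = -72*I*√3 - 16/33 = -16/33 - 72*I*√3 ≈ -0.48485 - 124.71*I)
-361 + (m - ((-23 - 8) + 22))*l = -361 + (-154 - ((-23 - 8) + 22))*(-16/33 - 72*I*√3) = -361 + (-154 - (-31 + 22))*(-16/33 - 72*I*√3) = -361 + (-154 - 1*(-9))*(-16/33 - 72*I*√3) = -361 + (-154 + 9)*(-16/33 - 72*I*√3) = -361 - 145*(-16/33 - 72*I*√3) = -361 + (2320/33 + 10440*I*√3) = -9593/33 + 10440*I*√3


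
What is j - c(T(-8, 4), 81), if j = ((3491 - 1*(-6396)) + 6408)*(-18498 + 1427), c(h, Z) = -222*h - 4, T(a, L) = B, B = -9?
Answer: -278173939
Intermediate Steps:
T(a, L) = -9
c(h, Z) = -4 - 222*h
j = -278171945 (j = ((3491 + 6396) + 6408)*(-17071) = (9887 + 6408)*(-17071) = 16295*(-17071) = -278171945)
j - c(T(-8, 4), 81) = -278171945 - (-4 - 222*(-9)) = -278171945 - (-4 + 1998) = -278171945 - 1*1994 = -278171945 - 1994 = -278173939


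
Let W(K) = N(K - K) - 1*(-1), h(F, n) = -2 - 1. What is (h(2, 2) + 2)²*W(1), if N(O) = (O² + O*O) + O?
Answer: 1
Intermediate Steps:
N(O) = O + 2*O² (N(O) = (O² + O²) + O = 2*O² + O = O + 2*O²)
h(F, n) = -3
W(K) = 1 (W(K) = (K - K)*(1 + 2*(K - K)) - 1*(-1) = 0*(1 + 2*0) + 1 = 0*(1 + 0) + 1 = 0*1 + 1 = 0 + 1 = 1)
(h(2, 2) + 2)²*W(1) = (-3 + 2)²*1 = (-1)²*1 = 1*1 = 1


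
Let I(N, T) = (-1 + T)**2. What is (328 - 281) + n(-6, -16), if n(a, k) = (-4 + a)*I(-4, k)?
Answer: -2843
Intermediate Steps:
n(a, k) = (-1 + k)**2*(-4 + a) (n(a, k) = (-4 + a)*(-1 + k)**2 = (-1 + k)**2*(-4 + a))
(328 - 281) + n(-6, -16) = (328 - 281) + (-1 - 16)**2*(-4 - 6) = 47 + (-17)**2*(-10) = 47 + 289*(-10) = 47 - 2890 = -2843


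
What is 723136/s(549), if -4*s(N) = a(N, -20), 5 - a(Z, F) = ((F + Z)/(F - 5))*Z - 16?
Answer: -36156800/145473 ≈ -248.55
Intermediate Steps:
a(Z, F) = 21 - Z*(F + Z)/(-5 + F) (a(Z, F) = 5 - (((F + Z)/(F - 5))*Z - 16) = 5 - (((F + Z)/(-5 + F))*Z - 16) = 5 - (Z*(F + Z)/(-5 + F) - 16) = 5 - (-16 + Z*(F + Z)/(-5 + F)) = 5 + (16 - Z*(F + Z)/(-5 + F)) = 21 - Z*(F + Z)/(-5 + F))
s(N) = -21/4 - N²/100 + N/5 (s(N) = -(-105 - N² + 21*(-20) - 1*(-20)*N)/(4*(-5 - 20)) = -(-105 - N² - 420 + 20*N)/(4*(-25)) = -(-1)*(-525 - N² + 20*N)/100 = -(21 - 4*N/5 + N²/25)/4 = -21/4 - N²/100 + N/5)
723136/s(549) = 723136/(-21/4 - 1/100*549² + (⅕)*549) = 723136/(-21/4 - 1/100*301401 + 549/5) = 723136/(-21/4 - 301401/100 + 549/5) = 723136/(-145473/50) = 723136*(-50/145473) = -36156800/145473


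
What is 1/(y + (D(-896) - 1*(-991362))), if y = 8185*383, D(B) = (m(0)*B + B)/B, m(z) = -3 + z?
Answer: 1/4126215 ≈ 2.4235e-7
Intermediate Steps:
D(B) = -2 (D(B) = ((-3 + 0)*B + B)/B = (-3*B + B)/B = (-2*B)/B = -2)
y = 3134855
1/(y + (D(-896) - 1*(-991362))) = 1/(3134855 + (-2 - 1*(-991362))) = 1/(3134855 + (-2 + 991362)) = 1/(3134855 + 991360) = 1/4126215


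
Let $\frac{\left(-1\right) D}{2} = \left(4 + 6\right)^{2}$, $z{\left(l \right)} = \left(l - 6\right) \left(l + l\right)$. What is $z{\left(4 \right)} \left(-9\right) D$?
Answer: $-28800$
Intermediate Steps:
$z{\left(l \right)} = 2 l \left(-6 + l\right)$ ($z{\left(l \right)} = \left(-6 + l\right) 2 l = 2 l \left(-6 + l\right)$)
$D = -200$ ($D = - 2 \left(4 + 6\right)^{2} = - 2 \cdot 10^{2} = \left(-2\right) 100 = -200$)
$z{\left(4 \right)} \left(-9\right) D = 2 \cdot 4 \left(-6 + 4\right) \left(-9\right) \left(-200\right) = 2 \cdot 4 \left(-2\right) \left(-9\right) \left(-200\right) = \left(-16\right) \left(-9\right) \left(-200\right) = 144 \left(-200\right) = -28800$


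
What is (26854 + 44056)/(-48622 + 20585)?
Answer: -70910/28037 ≈ -2.5292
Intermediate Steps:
(26854 + 44056)/(-48622 + 20585) = 70910/(-28037) = 70910*(-1/28037) = -70910/28037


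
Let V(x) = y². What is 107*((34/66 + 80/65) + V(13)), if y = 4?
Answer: 814591/429 ≈ 1898.8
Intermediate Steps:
V(x) = 16 (V(x) = 4² = 16)
107*((34/66 + 80/65) + V(13)) = 107*((34/66 + 80/65) + 16) = 107*((34*(1/66) + 80*(1/65)) + 16) = 107*((17/33 + 16/13) + 16) = 107*(749/429 + 16) = 107*(7613/429) = 814591/429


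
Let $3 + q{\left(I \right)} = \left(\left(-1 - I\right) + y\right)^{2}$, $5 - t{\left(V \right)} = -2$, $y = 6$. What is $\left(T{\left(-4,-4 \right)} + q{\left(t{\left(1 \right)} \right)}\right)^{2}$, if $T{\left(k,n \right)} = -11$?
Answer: $100$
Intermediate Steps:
$t{\left(V \right)} = 7$ ($t{\left(V \right)} = 5 - -2 = 5 + 2 = 7$)
$q{\left(I \right)} = -3 + \left(5 - I\right)^{2}$ ($q{\left(I \right)} = -3 + \left(\left(-1 - I\right) + 6\right)^{2} = -3 + \left(5 - I\right)^{2}$)
$\left(T{\left(-4,-4 \right)} + q{\left(t{\left(1 \right)} \right)}\right)^{2} = \left(-11 - \left(3 - \left(-5 + 7\right)^{2}\right)\right)^{2} = \left(-11 - \left(3 - 2^{2}\right)\right)^{2} = \left(-11 + \left(-3 + 4\right)\right)^{2} = \left(-11 + 1\right)^{2} = \left(-10\right)^{2} = 100$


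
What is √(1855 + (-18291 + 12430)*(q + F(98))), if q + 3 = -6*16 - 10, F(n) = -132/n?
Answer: 9*√392362/7 ≈ 805.36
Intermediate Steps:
q = -109 (q = -3 + (-6*16 - 10) = -3 + (-96 - 10) = -3 - 106 = -109)
√(1855 + (-18291 + 12430)*(q + F(98))) = √(1855 + (-18291 + 12430)*(-109 - 132/98)) = √(1855 - 5861*(-109 - 132*1/98)) = √(1855 - 5861*(-109 - 66/49)) = √(1855 - 5861*(-5407/49)) = √(1855 + 31690427/49) = √(31781322/49) = 9*√392362/7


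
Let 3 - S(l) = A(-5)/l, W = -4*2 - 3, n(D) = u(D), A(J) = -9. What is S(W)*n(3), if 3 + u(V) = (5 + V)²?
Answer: 1464/11 ≈ 133.09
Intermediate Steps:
u(V) = -3 + (5 + V)²
n(D) = -3 + (5 + D)²
W = -11 (W = -8 - 3 = -11)
S(l) = 3 + 9/l (S(l) = 3 - (-9)/l = 3 + 9/l)
S(W)*n(3) = (3 + 9/(-11))*(-3 + (5 + 3)²) = (3 + 9*(-1/11))*(-3 + 8²) = (3 - 9/11)*(-3 + 64) = (24/11)*61 = 1464/11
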